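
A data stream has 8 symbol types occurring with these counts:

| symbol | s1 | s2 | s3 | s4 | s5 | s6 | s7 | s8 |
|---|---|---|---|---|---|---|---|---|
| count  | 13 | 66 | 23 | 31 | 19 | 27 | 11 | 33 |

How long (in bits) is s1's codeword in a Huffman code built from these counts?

4

Huffman merges, smallest pair first:
s7(11) + s1(13) → 24
s5(19) + s3(23) → 42
24 + s6(27) → 51
s4(31) + s8(33) → 64
42 + 51 → 93
64 + s2(66) → 130
93 + 130 → 223
s1's leaf is at depth 4, giving a 4-bit codeword.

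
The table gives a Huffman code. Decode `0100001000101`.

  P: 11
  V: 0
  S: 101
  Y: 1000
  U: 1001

VYVYS

Read left to right; each codeword is recognised as soon as it completes (prefix code):
  0→V | 1000→Y | 0→V | 1000→Y | 101→S
Decoded message: VYVYS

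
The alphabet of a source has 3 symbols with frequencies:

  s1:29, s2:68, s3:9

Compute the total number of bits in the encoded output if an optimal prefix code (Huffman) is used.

Greedily combine the two least-frequent nodes:
s3(9) + s1(29) → 38
38 + s2(68) → 106
The encoded length is the sum of every internal node's weight: 38 + 106 = 144 bits.

144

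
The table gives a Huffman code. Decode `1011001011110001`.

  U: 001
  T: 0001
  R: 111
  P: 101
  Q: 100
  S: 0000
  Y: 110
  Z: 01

PQPRT

Read left to right; each codeword is recognised as soon as it completes (prefix code):
  101→P | 100→Q | 101→P | 111→R | 0001→T
Decoded message: PQPRT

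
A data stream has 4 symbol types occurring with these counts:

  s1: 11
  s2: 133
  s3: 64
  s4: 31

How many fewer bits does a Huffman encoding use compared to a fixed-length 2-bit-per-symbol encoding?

91

Fixed-length: 2 bits × 239 symbols = 478 bits.
Huffman merges:
s1(11) + s4(31) → 42
42 + s3(64) → 106
106 + s2(133) → 239
Huffman total = 42 + 106 + 239 = 387 bits.
Saving = 478 − 387 = 91 bits.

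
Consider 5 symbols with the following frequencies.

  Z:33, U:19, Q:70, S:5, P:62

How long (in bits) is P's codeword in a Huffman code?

2

Huffman merges, smallest pair first:
merge S(5) and U(19): 24
merge 24 and Z(33): 57
merge 57 and P(62): 119
merge Q(70) and 119: 189
P's leaf is at depth 2, giving a 2-bit codeword.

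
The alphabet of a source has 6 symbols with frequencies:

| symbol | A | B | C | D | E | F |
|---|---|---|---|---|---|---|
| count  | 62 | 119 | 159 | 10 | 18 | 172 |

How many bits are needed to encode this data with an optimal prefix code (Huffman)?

1198

Merge the two smallest weights repeatedly:
combine D(10), E(18) → 28
combine 28, A(62) → 90
combine 90, B(119) → 209
combine C(159), F(172) → 331
combine 209, 331 → 540
Each symbol's bit-cost is frequency × depth; summing gives 1198 bits (equivalently 28 + 90 + 209 + 331 + 540).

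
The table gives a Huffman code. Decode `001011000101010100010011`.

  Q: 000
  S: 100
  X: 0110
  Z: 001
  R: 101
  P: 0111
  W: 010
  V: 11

ZXZWRQSV

Read left to right; each codeword is recognised as soon as it completes (prefix code):
  001→Z | 0110→X | 001→Z | 010→W | 101→R | 000→Q | 100→S | 11→V
Decoded message: ZXZWRQSV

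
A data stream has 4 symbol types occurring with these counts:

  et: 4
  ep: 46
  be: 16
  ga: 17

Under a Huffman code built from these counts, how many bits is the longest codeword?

3

Merge the two lowest-weight nodes at each step:
combine et(4), be(16) → 20
combine ga(17), 20 → 37
combine 37, ep(46) → 83
Maximum depth reached is 3.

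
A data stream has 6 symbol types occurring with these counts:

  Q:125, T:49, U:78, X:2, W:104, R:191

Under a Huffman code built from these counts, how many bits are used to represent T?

Build the tree from the bottom:
combine X(2), T(49) → 51
combine 51, U(78) → 129
combine W(104), Q(125) → 229
combine 129, R(191) → 320
combine 229, 320 → 549
T's leaf is at depth 4, giving a 4-bit codeword.

4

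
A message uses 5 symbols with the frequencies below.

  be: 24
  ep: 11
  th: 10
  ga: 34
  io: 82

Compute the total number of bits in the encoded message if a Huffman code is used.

Merge the two smallest weights repeatedly:
merge th(10) and ep(11): 21
merge 21 and be(24): 45
merge ga(34) and 45: 79
merge 79 and io(82): 161
Each symbol's bit-cost is frequency × depth; summing gives 306 bits (equivalently 21 + 45 + 79 + 161).

306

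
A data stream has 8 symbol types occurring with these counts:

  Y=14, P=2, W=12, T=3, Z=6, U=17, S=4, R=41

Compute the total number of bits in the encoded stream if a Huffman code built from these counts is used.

244

Merge the two smallest weights repeatedly:
P(2) + T(3) → 5
S(4) + 5 → 9
Z(6) + 9 → 15
W(12) + Y(14) → 26
15 + U(17) → 32
26 + 32 → 58
R(41) + 58 → 99
The encoded length is the sum of every internal node's weight: 5 + 9 + 15 + 26 + 32 + 58 + 99 = 244 bits.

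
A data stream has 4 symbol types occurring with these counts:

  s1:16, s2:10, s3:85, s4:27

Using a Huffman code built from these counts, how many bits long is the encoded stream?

Merge the two smallest weights repeatedly:
s2(10) + s1(16) → 26
26 + s4(27) → 53
53 + s3(85) → 138
Total encoded bits = sum of merged weights = 26 + 53 + 138 = 217.

217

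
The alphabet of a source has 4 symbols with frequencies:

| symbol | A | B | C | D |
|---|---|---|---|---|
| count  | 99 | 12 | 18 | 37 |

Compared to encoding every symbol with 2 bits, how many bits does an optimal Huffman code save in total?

Fixed-length: 2 bits × 166 symbols = 332 bits.
Huffman merges:
merge B(12) and C(18): 30
merge 30 and D(37): 67
merge 67 and A(99): 166
Huffman total = 30 + 67 + 166 = 263 bits.
Saving = 332 − 263 = 69 bits.

69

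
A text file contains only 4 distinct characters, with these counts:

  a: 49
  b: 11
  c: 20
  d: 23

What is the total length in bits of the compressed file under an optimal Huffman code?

188

Build the Huffman tree bottom-up:
b(11) + c(20) → 31
d(23) + 31 → 54
a(49) + 54 → 103
The encoded length is the sum of every internal node's weight: 31 + 54 + 103 = 188 bits.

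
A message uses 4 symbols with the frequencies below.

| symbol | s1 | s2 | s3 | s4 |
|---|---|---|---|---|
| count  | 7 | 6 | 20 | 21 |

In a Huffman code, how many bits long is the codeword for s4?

1

Build the tree from the bottom:
merge s2(6) and s1(7): 13
merge 13 and s3(20): 33
merge s4(21) and 33: 54
s4 is a child of the root — depth 1, so its codeword is a single bit.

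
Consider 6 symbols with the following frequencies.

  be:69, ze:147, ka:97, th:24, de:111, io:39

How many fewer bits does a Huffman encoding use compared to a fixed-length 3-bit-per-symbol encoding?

292

Fixed-length: 3 bits × 487 symbols = 1461 bits.
Huffman merges:
merge th(24) and io(39): 63
merge 63 and be(69): 132
merge ka(97) and de(111): 208
merge 132 and ze(147): 279
merge 208 and 279: 487
Huffman total = 63 + 132 + 208 + 279 + 487 = 1169 bits.
Saving = 1461 − 1169 = 292 bits.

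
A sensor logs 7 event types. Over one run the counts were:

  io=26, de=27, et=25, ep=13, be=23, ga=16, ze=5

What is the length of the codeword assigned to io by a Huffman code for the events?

2

Build the tree from the bottom:
merge ze(5) and ep(13): 18
merge ga(16) and 18: 34
merge be(23) and et(25): 48
merge io(26) and de(27): 53
merge 34 and 48: 82
merge 53 and 82: 135
The subtree containing io is merged 2 times, so code length = 2.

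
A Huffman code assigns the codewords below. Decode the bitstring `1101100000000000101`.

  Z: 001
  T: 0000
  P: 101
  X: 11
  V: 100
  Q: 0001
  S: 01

XSVTTSS

Read left to right; each codeword is recognised as soon as it completes (prefix code):
  11→X | 01→S | 100→V | 0000→T | 0000→T | 01→S | 01→S
Decoded message: XSVTTSS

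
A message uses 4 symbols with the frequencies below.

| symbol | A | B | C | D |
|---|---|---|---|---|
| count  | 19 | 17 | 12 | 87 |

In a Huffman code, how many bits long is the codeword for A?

2

Repeatedly merge the two smallest:
merge C(12) and B(17): 29
merge A(19) and 29: 48
merge 48 and D(87): 135
A sits 2 levels below the root, so its codeword is 2 bits.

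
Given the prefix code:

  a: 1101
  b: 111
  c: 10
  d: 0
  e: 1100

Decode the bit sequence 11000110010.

edec

Read left to right; each codeword is recognised as soon as it completes (prefix code):
  1100→e | 0→d | 1100→e | 10→c
Decoded message: edec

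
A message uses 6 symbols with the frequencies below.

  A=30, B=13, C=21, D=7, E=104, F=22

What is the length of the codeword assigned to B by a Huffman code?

Repeatedly merge the two smallest:
merge D(7) and B(13): 20
merge 20 and C(21): 41
merge F(22) and A(30): 52
merge 41 and 52: 93
merge 93 and E(104): 197
B sits 4 levels below the root, so its codeword is 4 bits.

4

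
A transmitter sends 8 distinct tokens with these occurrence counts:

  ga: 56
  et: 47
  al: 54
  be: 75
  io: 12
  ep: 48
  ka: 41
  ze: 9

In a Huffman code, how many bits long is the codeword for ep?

Build the tree from the bottom:
merge ze(9) and io(12): 21
merge 21 and ka(41): 62
merge et(47) and ep(48): 95
merge al(54) and ga(56): 110
merge 62 and be(75): 137
merge 95 and 110: 205
merge 137 and 205: 342
ep's leaf is at depth 3, giving a 3-bit codeword.

3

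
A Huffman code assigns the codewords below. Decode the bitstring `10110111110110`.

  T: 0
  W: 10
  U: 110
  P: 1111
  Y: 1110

WUPWU

Read left to right; each codeword is recognised as soon as it completes (prefix code):
  10→W | 110→U | 1111→P | 10→W | 110→U
Decoded message: WUPWU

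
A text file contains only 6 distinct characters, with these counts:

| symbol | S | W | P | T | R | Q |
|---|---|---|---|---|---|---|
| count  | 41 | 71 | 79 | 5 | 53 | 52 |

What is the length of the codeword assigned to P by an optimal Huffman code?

2

Build the tree from the bottom:
combine T(5), S(41) → 46
combine 46, Q(52) → 98
combine R(53), W(71) → 124
combine P(79), 98 → 177
combine 124, 177 → 301
The subtree containing P is merged 2 times, so code length = 2.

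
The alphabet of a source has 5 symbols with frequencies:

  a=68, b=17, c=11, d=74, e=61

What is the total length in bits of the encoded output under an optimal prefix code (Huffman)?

Greedily combine the two least-frequent nodes:
merge c(11) and b(17): 28
merge 28 and e(61): 89
merge a(68) and d(74): 142
merge 89 and 142: 231
Total encoded bits = sum of merged weights = 28 + 89 + 142 + 231 = 490.

490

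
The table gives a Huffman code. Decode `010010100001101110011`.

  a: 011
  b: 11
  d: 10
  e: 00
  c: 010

ccdeaada

Read left to right; each codeword is recognised as soon as it completes (prefix code):
  010→c | 010→c | 10→d | 00→e | 011→a | 011→a | 10→d | 011→a
Decoded message: ccdeaada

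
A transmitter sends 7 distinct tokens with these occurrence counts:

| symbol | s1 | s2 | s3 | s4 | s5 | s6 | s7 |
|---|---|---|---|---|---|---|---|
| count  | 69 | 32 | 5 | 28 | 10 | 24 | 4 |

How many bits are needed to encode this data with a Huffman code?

Merge the two smallest weights repeatedly:
merge s7(4) and s3(5): 9
merge 9 and s5(10): 19
merge 19 and s6(24): 43
merge s4(28) and s2(32): 60
merge 43 and 60: 103
merge s1(69) and 103: 172
Total encoded bits = sum of merged weights = 9 + 19 + 43 + 60 + 103 + 172 = 406.

406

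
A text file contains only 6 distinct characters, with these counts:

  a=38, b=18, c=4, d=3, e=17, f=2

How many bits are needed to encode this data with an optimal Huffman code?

166

Merge the two smallest weights repeatedly:
f(2) + d(3) → 5
c(4) + 5 → 9
9 + e(17) → 26
b(18) + 26 → 44
a(38) + 44 → 82
Total encoded bits = sum of merged weights = 5 + 9 + 26 + 44 + 82 = 166.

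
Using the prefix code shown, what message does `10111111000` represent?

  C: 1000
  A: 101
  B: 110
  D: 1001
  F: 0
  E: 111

AEBFF

Read left to right; each codeword is recognised as soon as it completes (prefix code):
  101→A | 111→E | 110→B | 0→F | 0→F
Decoded message: AEBFF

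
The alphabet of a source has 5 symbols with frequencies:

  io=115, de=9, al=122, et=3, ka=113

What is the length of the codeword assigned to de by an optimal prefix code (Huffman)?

Huffman merges, smallest pair first:
combine et(3), de(9) → 12
combine 12, ka(113) → 125
combine io(115), al(122) → 237
combine 125, 237 → 362
de sits 3 levels below the root, so its codeword is 3 bits.

3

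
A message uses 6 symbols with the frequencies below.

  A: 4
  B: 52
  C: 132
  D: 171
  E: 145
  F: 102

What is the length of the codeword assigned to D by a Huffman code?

2

Build the tree from the bottom:
merge A(4) and B(52): 56
merge 56 and F(102): 158
merge C(132) and E(145): 277
merge 158 and D(171): 329
merge 277 and 329: 606
D sits 2 levels below the root, so its codeword is 2 bits.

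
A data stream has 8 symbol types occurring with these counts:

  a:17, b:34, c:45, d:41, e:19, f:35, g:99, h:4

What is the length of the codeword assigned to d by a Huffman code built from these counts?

Repeatedly merge the two smallest:
h(4) + a(17) → 21
e(19) + 21 → 40
b(34) + f(35) → 69
40 + d(41) → 81
c(45) + 69 → 114
81 + g(99) → 180
114 + 180 → 294
d sits 3 levels below the root, so its codeword is 3 bits.

3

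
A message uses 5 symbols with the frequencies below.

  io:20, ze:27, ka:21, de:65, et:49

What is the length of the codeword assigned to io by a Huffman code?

Huffman merges, smallest pair first:
combine io(20), ka(21) → 41
combine ze(27), 41 → 68
combine et(49), de(65) → 114
combine 68, 114 → 182
io sits 3 levels below the root, so its codeword is 3 bits.

3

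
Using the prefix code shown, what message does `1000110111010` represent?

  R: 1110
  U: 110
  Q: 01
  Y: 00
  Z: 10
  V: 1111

Read left to right; each codeword is recognised as soon as it completes (prefix code):
  10→Z | 00→Y | 110→U | 1110→R | 10→Z
Decoded message: ZYURZ

ZYURZ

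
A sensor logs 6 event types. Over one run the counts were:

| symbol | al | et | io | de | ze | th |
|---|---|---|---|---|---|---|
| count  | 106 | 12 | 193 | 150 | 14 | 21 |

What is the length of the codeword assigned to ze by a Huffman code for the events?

Build the tree from the bottom:
merge et(12) and ze(14): 26
merge th(21) and 26: 47
merge 47 and al(106): 153
merge de(150) and 153: 303
merge io(193) and 303: 496
ze's leaf is at depth 5, giving a 5-bit codeword.

5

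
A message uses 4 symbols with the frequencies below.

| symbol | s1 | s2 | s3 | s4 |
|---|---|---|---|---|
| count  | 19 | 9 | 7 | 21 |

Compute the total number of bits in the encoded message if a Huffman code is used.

107

Greedily combine the two least-frequent nodes:
merge s3(7) and s2(9): 16
merge 16 and s1(19): 35
merge s4(21) and 35: 56
The encoded length is the sum of every internal node's weight: 16 + 35 + 56 = 107 bits.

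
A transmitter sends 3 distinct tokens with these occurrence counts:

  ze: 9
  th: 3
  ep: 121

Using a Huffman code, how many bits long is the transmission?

145

Merge the two smallest weights repeatedly:
combine th(3), ze(9) → 12
combine 12, ep(121) → 133
The encoded length is the sum of every internal node's weight: 12 + 133 = 145 bits.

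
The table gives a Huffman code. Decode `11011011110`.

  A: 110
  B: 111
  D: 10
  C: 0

Read left to right; each codeword is recognised as soon as it completes (prefix code):
  110→A | 110→A | 111→B | 10→D
Decoded message: AABD

AABD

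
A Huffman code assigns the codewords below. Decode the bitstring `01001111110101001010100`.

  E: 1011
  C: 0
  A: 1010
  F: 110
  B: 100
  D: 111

Read left to right; each codeword is recognised as soon as it completes (prefix code):
  0→C | 100→B | 111→D | 111→D | 0→C | 1010→A | 0→C | 1010→A | 100→B
Decoded message: CBDDCACAB

CBDDCACAB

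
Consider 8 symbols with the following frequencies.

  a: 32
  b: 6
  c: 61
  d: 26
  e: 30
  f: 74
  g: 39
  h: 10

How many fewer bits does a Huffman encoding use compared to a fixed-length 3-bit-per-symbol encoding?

77

Fixed-length: 3 bits × 278 symbols = 834 bits.
Huffman merges:
combine b(6), h(10) → 16
combine 16, d(26) → 42
combine e(30), a(32) → 62
combine g(39), 42 → 81
combine c(61), 62 → 123
combine f(74), 81 → 155
combine 123, 155 → 278
Huffman total = 16 + 42 + 62 + 81 + 123 + 155 + 278 = 757 bits.
Saving = 834 − 757 = 77 bits.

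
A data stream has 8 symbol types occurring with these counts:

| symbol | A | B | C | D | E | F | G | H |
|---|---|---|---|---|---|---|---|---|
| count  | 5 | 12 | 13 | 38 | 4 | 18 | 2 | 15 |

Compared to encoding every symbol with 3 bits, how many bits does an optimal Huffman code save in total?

39

Fixed-length: 3 bits × 107 symbols = 321 bits.
Huffman merges:
combine G(2), E(4) → 6
combine A(5), 6 → 11
combine 11, B(12) → 23
combine C(13), H(15) → 28
combine F(18), 23 → 41
combine 28, D(38) → 66
combine 41, 66 → 107
Huffman total = 6 + 11 + 23 + 28 + 41 + 66 + 107 = 282 bits.
Saving = 321 − 282 = 39 bits.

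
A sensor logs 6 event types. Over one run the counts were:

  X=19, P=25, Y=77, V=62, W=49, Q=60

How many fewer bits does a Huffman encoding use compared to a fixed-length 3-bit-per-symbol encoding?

Fixed-length: 3 bits × 292 symbols = 876 bits.
Huffman merges:
merge X(19) and P(25): 44
merge 44 and W(49): 93
merge Q(60) and V(62): 122
merge Y(77) and 93: 170
merge 122 and 170: 292
Huffman total = 44 + 93 + 122 + 170 + 292 = 721 bits.
Saving = 876 − 721 = 155 bits.

155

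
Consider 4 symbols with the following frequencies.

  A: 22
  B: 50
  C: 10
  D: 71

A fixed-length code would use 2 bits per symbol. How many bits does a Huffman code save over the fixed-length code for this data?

Fixed-length: 2 bits × 153 symbols = 306 bits.
Huffman merges:
combine C(10), A(22) → 32
combine 32, B(50) → 82
combine D(71), 82 → 153
Huffman total = 32 + 82 + 153 = 267 bits.
Saving = 306 − 267 = 39 bits.

39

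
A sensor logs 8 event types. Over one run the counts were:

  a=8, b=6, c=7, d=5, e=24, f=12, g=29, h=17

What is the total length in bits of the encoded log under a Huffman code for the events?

Greedily combine the two least-frequent nodes:
combine d(5), b(6) → 11
combine c(7), a(8) → 15
combine 11, f(12) → 23
combine 15, h(17) → 32
combine 23, e(24) → 47
combine g(29), 32 → 61
combine 47, 61 → 108
Total encoded bits = sum of merged weights = 11 + 15 + 23 + 32 + 47 + 61 + 108 = 297.

297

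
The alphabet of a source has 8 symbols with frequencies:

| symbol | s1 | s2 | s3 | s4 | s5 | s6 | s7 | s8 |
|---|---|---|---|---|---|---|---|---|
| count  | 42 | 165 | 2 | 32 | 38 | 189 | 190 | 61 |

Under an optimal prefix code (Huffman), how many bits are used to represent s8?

4

Huffman merges, smallest pair first:
merge s3(2) and s4(32): 34
merge 34 and s5(38): 72
merge s1(42) and s8(61): 103
merge 72 and 103: 175
merge s2(165) and 175: 340
merge s6(189) and s7(190): 379
merge 340 and 379: 719
s8 sits 4 levels below the root, so its codeword is 4 bits.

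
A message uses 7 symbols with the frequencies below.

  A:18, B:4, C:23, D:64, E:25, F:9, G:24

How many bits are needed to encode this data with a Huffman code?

Build the Huffman tree bottom-up:
combine B(4), F(9) → 13
combine 13, A(18) → 31
combine C(23), G(24) → 47
combine E(25), 31 → 56
combine 47, 56 → 103
combine D(64), 103 → 167
Total encoded bits = sum of merged weights = 13 + 31 + 47 + 56 + 103 + 167 = 417.

417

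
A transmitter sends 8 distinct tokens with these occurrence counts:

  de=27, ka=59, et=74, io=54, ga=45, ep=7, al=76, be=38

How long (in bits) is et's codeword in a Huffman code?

2

Huffman merges, smallest pair first:
combine ep(7), de(27) → 34
combine 34, be(38) → 72
combine ga(45), io(54) → 99
combine ka(59), 72 → 131
combine et(74), al(76) → 150
combine 99, 131 → 230
combine 150, 230 → 380
et's leaf is at depth 2, giving a 2-bit codeword.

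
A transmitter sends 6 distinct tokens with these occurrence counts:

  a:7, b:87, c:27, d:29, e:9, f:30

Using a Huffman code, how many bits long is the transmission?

409

Merge the two smallest weights repeatedly:
a(7) + e(9) → 16
16 + c(27) → 43
d(29) + f(30) → 59
43 + 59 → 102
b(87) + 102 → 189
Total encoded bits = sum of merged weights = 16 + 43 + 59 + 102 + 189 = 409.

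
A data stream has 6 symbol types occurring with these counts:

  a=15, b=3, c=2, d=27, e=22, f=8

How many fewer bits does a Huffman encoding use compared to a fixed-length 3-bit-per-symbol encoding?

59

Fixed-length: 3 bits × 77 symbols = 231 bits.
Huffman merges:
combine c(2), b(3) → 5
combine 5, f(8) → 13
combine 13, a(15) → 28
combine e(22), d(27) → 49
combine 28, 49 → 77
Huffman total = 5 + 13 + 28 + 49 + 77 = 172 bits.
Saving = 231 − 172 = 59 bits.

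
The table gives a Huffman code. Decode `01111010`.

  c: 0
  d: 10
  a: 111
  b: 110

Read left to right; each codeword is recognised as soon as it completes (prefix code):
  0→c | 111→a | 10→d | 10→d
Decoded message: cadd

cadd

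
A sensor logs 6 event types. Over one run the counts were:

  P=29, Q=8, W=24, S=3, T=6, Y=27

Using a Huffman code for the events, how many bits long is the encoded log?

220

Merge the two smallest weights repeatedly:
S(3) + T(6) → 9
Q(8) + 9 → 17
17 + W(24) → 41
Y(27) + P(29) → 56
41 + 56 → 97
Each symbol's bit-cost is frequency × depth; summing gives 220 bits (equivalently 9 + 17 + 41 + 56 + 97).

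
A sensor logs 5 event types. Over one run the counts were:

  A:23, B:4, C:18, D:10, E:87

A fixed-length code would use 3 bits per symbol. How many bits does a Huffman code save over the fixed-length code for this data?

183

Fixed-length: 3 bits × 142 symbols = 426 bits.
Huffman merges:
B(4) + D(10) → 14
14 + C(18) → 32
A(23) + 32 → 55
55 + E(87) → 142
Huffman total = 14 + 32 + 55 + 142 = 243 bits.
Saving = 426 − 243 = 183 bits.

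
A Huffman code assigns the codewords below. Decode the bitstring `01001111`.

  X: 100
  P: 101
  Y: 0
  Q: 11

Read left to right; each codeword is recognised as soon as it completes (prefix code):
  0→Y | 100→X | 11→Q | 11→Q
Decoded message: YXQQ

YXQQ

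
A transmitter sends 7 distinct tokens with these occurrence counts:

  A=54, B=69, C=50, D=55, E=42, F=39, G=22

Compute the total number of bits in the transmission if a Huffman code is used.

924

Greedily combine the two least-frequent nodes:
G(22) + F(39) → 61
E(42) + C(50) → 92
A(54) + D(55) → 109
61 + B(69) → 130
92 + 109 → 201
130 + 201 → 331
The encoded length is the sum of every internal node's weight: 61 + 92 + 109 + 130 + 201 + 331 = 924 bits.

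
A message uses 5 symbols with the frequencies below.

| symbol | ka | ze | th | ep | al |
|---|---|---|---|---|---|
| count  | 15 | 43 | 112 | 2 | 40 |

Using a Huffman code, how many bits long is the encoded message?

386

Build the Huffman tree bottom-up:
merge ep(2) and ka(15): 17
merge 17 and al(40): 57
merge ze(43) and 57: 100
merge 100 and th(112): 212
The encoded length is the sum of every internal node's weight: 17 + 57 + 100 + 212 = 386 bits.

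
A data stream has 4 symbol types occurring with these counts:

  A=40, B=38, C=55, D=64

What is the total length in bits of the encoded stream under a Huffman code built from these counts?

Build the Huffman tree bottom-up:
B(38) + A(40) → 78
C(55) + D(64) → 119
78 + 119 → 197
Each symbol's bit-cost is frequency × depth; summing gives 394 bits (equivalently 78 + 119 + 197).

394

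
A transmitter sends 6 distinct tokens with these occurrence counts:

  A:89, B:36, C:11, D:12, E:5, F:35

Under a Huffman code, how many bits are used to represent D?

4

Repeatedly merge the two smallest:
merge E(5) and C(11): 16
merge D(12) and 16: 28
merge 28 and F(35): 63
merge B(36) and 63: 99
merge A(89) and 99: 188
D's leaf is at depth 4, giving a 4-bit codeword.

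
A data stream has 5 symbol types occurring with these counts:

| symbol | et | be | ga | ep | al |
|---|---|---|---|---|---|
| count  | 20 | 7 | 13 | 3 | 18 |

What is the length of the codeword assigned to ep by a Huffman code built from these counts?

3

Repeatedly merge the two smallest:
merge ep(3) and be(7): 10
merge 10 and ga(13): 23
merge al(18) and et(20): 38
merge 23 and 38: 61
ep's leaf is at depth 3, giving a 3-bit codeword.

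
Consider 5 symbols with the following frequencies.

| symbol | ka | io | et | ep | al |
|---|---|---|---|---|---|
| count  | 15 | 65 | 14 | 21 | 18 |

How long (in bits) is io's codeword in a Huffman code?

Build the tree from the bottom:
et(14) + ka(15) → 29
al(18) + ep(21) → 39
29 + 39 → 68
io(65) + 68 → 133
io is a child of the root — depth 1, so its codeword is a single bit.

1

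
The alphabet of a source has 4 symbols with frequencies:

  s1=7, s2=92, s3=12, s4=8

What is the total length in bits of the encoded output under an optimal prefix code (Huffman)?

Build the Huffman tree bottom-up:
merge s1(7) and s4(8): 15
merge s3(12) and 15: 27
merge 27 and s2(92): 119
Total encoded bits = sum of merged weights = 15 + 27 + 119 = 161.

161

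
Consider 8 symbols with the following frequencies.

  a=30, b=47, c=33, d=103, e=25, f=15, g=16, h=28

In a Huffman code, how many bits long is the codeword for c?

Huffman merges, smallest pair first:
combine f(15), g(16) → 31
combine e(25), h(28) → 53
combine a(30), 31 → 61
combine c(33), b(47) → 80
combine 53, 61 → 114
combine 80, d(103) → 183
combine 114, 183 → 297
c sits 3 levels below the root, so its codeword is 3 bits.

3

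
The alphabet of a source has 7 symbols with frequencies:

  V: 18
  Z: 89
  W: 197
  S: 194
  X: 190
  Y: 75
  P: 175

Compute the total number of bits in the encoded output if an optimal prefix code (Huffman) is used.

Greedily combine the two least-frequent nodes:
V(18) + Y(75) → 93
Z(89) + 93 → 182
P(175) + 182 → 357
X(190) + S(194) → 384
W(197) + 357 → 554
384 + 554 → 938
Total encoded bits = sum of merged weights = 93 + 182 + 357 + 384 + 554 + 938 = 2508.

2508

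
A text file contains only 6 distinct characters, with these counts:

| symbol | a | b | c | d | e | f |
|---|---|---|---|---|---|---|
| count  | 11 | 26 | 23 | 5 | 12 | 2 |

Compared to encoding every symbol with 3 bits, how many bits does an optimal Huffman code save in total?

54

Fixed-length: 3 bits × 79 symbols = 237 bits.
Huffman merges:
combine f(2), d(5) → 7
combine 7, a(11) → 18
combine e(12), 18 → 30
combine c(23), b(26) → 49
combine 30, 49 → 79
Huffman total = 7 + 18 + 30 + 49 + 79 = 183 bits.
Saving = 237 − 183 = 54 bits.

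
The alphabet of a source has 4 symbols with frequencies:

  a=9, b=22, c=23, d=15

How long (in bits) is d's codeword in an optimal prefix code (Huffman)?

Repeatedly merge the two smallest:
combine a(9), d(15) → 24
combine b(22), c(23) → 45
combine 24, 45 → 69
d sits 2 levels below the root, so its codeword is 2 bits.

2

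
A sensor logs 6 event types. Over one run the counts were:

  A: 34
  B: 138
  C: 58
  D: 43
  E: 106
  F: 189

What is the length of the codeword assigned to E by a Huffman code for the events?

Build the tree from the bottom:
combine A(34), D(43) → 77
combine C(58), 77 → 135
combine E(106), 135 → 241
combine B(138), F(189) → 327
combine 241, 327 → 568
E sits 2 levels below the root, so its codeword is 2 bits.

2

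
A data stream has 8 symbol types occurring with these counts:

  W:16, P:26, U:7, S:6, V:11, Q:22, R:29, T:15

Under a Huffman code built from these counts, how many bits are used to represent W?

3

Repeatedly merge the two smallest:
S(6) + U(7) → 13
V(11) + 13 → 24
T(15) + W(16) → 31
Q(22) + 24 → 46
P(26) + R(29) → 55
31 + 46 → 77
55 + 77 → 132
W sits 3 levels below the root, so its codeword is 3 bits.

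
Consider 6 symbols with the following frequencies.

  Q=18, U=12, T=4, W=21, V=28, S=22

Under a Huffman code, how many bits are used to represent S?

2

Repeatedly merge the two smallest:
T(4) + U(12) → 16
16 + Q(18) → 34
W(21) + S(22) → 43
V(28) + 34 → 62
43 + 62 → 105
S sits 2 levels below the root, so its codeword is 2 bits.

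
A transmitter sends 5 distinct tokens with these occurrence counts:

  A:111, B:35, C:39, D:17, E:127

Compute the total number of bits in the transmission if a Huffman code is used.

674

Merge the two smallest weights repeatedly:
combine D(17), B(35) → 52
combine C(39), 52 → 91
combine 91, A(111) → 202
combine E(127), 202 → 329
The encoded length is the sum of every internal node's weight: 52 + 91 + 202 + 329 = 674 bits.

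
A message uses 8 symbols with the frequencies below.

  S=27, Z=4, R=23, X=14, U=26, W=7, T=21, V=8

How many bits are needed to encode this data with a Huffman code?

367

Greedily combine the two least-frequent nodes:
Z(4) + W(7) → 11
V(8) + 11 → 19
X(14) + 19 → 33
T(21) + R(23) → 44
U(26) + S(27) → 53
33 + 44 → 77
53 + 77 → 130
Each symbol's bit-cost is frequency × depth; summing gives 367 bits (equivalently 11 + 19 + 33 + 44 + 53 + 77 + 130).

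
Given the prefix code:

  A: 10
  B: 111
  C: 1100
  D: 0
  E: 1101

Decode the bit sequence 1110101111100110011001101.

BDABCCCE

Read left to right; each codeword is recognised as soon as it completes (prefix code):
  111→B | 0→D | 10→A | 111→B | 1100→C | 1100→C | 1100→C | 1101→E
Decoded message: BDABCCCE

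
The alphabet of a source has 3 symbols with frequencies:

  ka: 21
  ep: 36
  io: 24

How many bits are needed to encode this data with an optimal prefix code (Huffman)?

Greedily combine the two least-frequent nodes:
combine ka(21), io(24) → 45
combine ep(36), 45 → 81
Total encoded bits = sum of merged weights = 45 + 81 = 126.

126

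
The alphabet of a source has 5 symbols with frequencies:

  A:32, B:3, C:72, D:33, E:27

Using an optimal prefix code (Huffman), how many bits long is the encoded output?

354

Merge the two smallest weights repeatedly:
combine B(3), E(27) → 30
combine 30, A(32) → 62
combine D(33), 62 → 95
combine C(72), 95 → 167
The encoded length is the sum of every internal node's weight: 30 + 62 + 95 + 167 = 354 bits.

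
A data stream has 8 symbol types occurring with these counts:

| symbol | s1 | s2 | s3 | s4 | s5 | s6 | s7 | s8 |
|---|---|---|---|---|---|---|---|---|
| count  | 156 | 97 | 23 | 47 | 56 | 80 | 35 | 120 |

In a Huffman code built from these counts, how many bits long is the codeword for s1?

Build the tree from the bottom:
merge s3(23) and s7(35): 58
merge s4(47) and s5(56): 103
merge 58 and s6(80): 138
merge s2(97) and 103: 200
merge s8(120) and 138: 258
merge s1(156) and 200: 356
merge 258 and 356: 614
s1 sits 2 levels below the root, so its codeword is 2 bits.

2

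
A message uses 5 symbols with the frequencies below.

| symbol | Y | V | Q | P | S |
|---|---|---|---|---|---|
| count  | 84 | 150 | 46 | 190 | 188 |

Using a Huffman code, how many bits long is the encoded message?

1446

Build the Huffman tree bottom-up:
Q(46) + Y(84) → 130
130 + V(150) → 280
S(188) + P(190) → 378
280 + 378 → 658
Total encoded bits = sum of merged weights = 130 + 280 + 378 + 658 = 1446.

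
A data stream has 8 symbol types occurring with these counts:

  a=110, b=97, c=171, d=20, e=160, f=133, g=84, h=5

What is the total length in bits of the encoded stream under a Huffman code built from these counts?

Greedily combine the two least-frequent nodes:
merge h(5) and d(20): 25
merge 25 and g(84): 109
merge b(97) and 109: 206
merge a(110) and f(133): 243
merge e(160) and c(171): 331
merge 206 and 243: 449
merge 331 and 449: 780
Total encoded bits = sum of merged weights = 25 + 109 + 206 + 243 + 331 + 449 + 780 = 2143.

2143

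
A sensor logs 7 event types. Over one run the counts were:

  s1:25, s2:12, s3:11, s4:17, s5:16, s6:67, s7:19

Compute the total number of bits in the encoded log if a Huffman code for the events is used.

423

Greedily combine the two least-frequent nodes:
combine s3(11), s2(12) → 23
combine s5(16), s4(17) → 33
combine s7(19), 23 → 42
combine s1(25), 33 → 58
combine 42, 58 → 100
combine s6(67), 100 → 167
Each symbol's bit-cost is frequency × depth; summing gives 423 bits (equivalently 23 + 33 + 42 + 58 + 100 + 167).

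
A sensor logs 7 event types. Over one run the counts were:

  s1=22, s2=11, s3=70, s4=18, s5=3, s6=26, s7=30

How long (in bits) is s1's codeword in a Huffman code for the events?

3

Build the tree from the bottom:
combine s5(3), s2(11) → 14
combine 14, s4(18) → 32
combine s1(22), s6(26) → 48
combine s7(30), 32 → 62
combine 48, 62 → 110
combine s3(70), 110 → 180
The subtree containing s1 is merged 3 times, so code length = 3.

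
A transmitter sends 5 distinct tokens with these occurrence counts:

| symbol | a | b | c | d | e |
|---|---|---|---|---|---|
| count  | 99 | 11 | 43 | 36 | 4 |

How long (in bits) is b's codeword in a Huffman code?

Build the tree from the bottom:
merge e(4) and b(11): 15
merge 15 and d(36): 51
merge c(43) and 51: 94
merge 94 and a(99): 193
b sits 4 levels below the root, so its codeword is 4 bits.

4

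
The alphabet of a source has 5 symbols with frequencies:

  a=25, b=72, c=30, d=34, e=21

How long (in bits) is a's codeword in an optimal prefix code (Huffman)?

Huffman merges, smallest pair first:
combine e(21), a(25) → 46
combine c(30), d(34) → 64
combine 46, 64 → 110
combine b(72), 110 → 182
a sits 3 levels below the root, so its codeword is 3 bits.

3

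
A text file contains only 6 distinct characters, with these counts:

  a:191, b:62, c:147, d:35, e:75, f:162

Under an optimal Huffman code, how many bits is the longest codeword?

Merge the two lowest-weight nodes at each step:
d(35) + b(62) → 97
e(75) + 97 → 172
c(147) + f(162) → 309
172 + a(191) → 363
309 + 363 → 672
The rarest symbols sit at the bottom; the longest codeword is 4 bits.

4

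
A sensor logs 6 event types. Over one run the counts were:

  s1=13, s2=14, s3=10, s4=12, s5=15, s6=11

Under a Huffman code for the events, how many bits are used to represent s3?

3

Build the tree from the bottom:
merge s3(10) and s6(11): 21
merge s4(12) and s1(13): 25
merge s2(14) and s5(15): 29
merge 21 and 25: 46
merge 29 and 46: 75
s3's leaf is at depth 3, giving a 3-bit codeword.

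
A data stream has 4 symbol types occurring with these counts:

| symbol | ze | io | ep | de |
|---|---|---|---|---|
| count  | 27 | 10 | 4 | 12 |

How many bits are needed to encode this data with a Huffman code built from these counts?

93

Greedily combine the two least-frequent nodes:
merge ep(4) and io(10): 14
merge de(12) and 14: 26
merge 26 and ze(27): 53
The encoded length is the sum of every internal node's weight: 14 + 26 + 53 = 93 bits.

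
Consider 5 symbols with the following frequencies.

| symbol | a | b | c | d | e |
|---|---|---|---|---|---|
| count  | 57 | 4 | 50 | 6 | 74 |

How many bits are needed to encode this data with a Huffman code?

378

Merge the two smallest weights repeatedly:
merge b(4) and d(6): 10
merge 10 and c(50): 60
merge a(57) and 60: 117
merge e(74) and 117: 191
Total encoded bits = sum of merged weights = 10 + 60 + 117 + 191 = 378.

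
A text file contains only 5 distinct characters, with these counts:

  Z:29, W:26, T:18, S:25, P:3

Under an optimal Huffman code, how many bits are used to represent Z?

Repeatedly merge the two smallest:
combine P(3), T(18) → 21
combine 21, S(25) → 46
combine W(26), Z(29) → 55
combine 46, 55 → 101
The subtree containing Z is merged 2 times, so code length = 2.

2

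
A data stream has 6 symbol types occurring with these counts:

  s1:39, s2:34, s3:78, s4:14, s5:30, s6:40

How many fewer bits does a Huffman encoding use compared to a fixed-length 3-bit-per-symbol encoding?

118

Fixed-length: 3 bits × 235 symbols = 705 bits.
Huffman merges:
merge s4(14) and s5(30): 44
merge s2(34) and s1(39): 73
merge s6(40) and 44: 84
merge 73 and s3(78): 151
merge 84 and 151: 235
Huffman total = 44 + 73 + 84 + 151 + 235 = 587 bits.
Saving = 705 − 587 = 118 bits.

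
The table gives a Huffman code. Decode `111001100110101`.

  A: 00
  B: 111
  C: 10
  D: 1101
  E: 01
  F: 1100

Read left to right; each codeword is recognised as soon as it completes (prefix code):
  111→B | 00→A | 1100→F | 1101→D | 01→E
Decoded message: BAFDE

BAFDE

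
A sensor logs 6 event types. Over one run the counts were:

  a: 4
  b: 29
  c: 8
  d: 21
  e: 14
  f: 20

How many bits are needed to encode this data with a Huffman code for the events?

230

Build the Huffman tree bottom-up:
merge a(4) and c(8): 12
merge 12 and e(14): 26
merge f(20) and d(21): 41
merge 26 and b(29): 55
merge 41 and 55: 96
Each symbol's bit-cost is frequency × depth; summing gives 230 bits (equivalently 12 + 26 + 41 + 55 + 96).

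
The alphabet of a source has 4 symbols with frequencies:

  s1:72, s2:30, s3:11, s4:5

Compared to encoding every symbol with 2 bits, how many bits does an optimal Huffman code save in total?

56

Fixed-length: 2 bits × 118 symbols = 236 bits.
Huffman merges:
s4(5) + s3(11) → 16
16 + s2(30) → 46
46 + s1(72) → 118
Huffman total = 16 + 46 + 118 = 180 bits.
Saving = 236 − 180 = 56 bits.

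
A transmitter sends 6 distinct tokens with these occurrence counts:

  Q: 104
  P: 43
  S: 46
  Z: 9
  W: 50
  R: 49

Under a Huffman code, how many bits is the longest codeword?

Merge the two lowest-weight nodes at each step:
Z(9) + P(43) → 52
S(46) + R(49) → 95
W(50) + 52 → 102
95 + 102 → 197
Q(104) + 197 → 301
Maximum depth reached is 4.

4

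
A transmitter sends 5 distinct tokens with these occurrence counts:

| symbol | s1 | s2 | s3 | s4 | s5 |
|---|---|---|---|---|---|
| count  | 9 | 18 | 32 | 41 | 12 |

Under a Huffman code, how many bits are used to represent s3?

Repeatedly merge the two smallest:
s1(9) + s5(12) → 21
s2(18) + 21 → 39
s3(32) + 39 → 71
s4(41) + 71 → 112
s3 sits 2 levels below the root, so its codeword is 2 bits.

2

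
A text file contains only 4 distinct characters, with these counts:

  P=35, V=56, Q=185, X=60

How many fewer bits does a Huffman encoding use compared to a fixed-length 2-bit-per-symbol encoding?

94

Fixed-length: 2 bits × 336 symbols = 672 bits.
Huffman merges:
P(35) + V(56) → 91
X(60) + 91 → 151
151 + Q(185) → 336
Huffman total = 91 + 151 + 336 = 578 bits.
Saving = 672 − 578 = 94 bits.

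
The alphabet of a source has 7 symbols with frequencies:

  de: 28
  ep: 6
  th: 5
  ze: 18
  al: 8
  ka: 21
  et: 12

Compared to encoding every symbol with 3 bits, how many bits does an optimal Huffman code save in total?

Fixed-length: 3 bits × 98 symbols = 294 bits.
Huffman merges:
merge th(5) and ep(6): 11
merge al(8) and 11: 19
merge et(12) and ze(18): 30
merge 19 and ka(21): 40
merge de(28) and 30: 58
merge 40 and 58: 98
Huffman total = 11 + 19 + 30 + 40 + 58 + 98 = 256 bits.
Saving = 294 − 256 = 38 bits.

38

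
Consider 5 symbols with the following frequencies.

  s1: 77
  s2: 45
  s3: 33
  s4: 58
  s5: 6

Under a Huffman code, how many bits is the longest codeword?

3

Merge the two lowest-weight nodes at each step:
combine s5(6), s3(33) → 39
combine 39, s2(45) → 84
combine s4(58), s1(77) → 135
combine 84, 135 → 219
Maximum depth reached is 3.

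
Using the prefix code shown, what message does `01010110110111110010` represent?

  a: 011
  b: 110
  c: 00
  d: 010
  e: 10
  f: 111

Read left to right; each codeword is recognised as soon as it completes (prefix code):
  010→d | 10→e | 110→b | 110→b | 111→f | 110→b | 010→d
Decoded message: debbfbd

debbfbd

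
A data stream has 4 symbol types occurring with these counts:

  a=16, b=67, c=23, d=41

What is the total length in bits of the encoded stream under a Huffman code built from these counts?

266

Build the Huffman tree bottom-up:
a(16) + c(23) → 39
39 + d(41) → 80
b(67) + 80 → 147
Each symbol's bit-cost is frequency × depth; summing gives 266 bits (equivalently 39 + 80 + 147).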